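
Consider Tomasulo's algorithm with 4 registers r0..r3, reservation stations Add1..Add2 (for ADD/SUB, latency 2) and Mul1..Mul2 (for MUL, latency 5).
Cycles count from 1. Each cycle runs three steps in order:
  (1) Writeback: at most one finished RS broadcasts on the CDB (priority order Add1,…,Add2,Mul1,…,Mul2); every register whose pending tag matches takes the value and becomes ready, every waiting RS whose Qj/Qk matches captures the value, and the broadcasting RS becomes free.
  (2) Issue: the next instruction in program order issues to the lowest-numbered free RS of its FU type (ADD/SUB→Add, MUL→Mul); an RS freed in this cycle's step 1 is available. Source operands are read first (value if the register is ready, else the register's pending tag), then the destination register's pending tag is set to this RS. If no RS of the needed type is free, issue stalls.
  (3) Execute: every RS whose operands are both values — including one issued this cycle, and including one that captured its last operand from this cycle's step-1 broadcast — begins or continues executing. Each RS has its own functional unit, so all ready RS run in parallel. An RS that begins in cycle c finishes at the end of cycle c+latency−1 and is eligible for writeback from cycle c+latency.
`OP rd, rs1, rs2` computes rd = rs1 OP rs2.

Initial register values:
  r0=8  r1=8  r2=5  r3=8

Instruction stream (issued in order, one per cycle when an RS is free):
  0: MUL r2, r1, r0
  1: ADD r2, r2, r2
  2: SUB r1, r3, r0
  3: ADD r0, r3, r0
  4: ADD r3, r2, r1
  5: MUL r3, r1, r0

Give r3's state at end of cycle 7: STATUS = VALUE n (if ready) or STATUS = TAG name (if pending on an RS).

cycle 1: issue MUL r2<-Mul1 // r0:8,r1:8,r2:Mul1,r3:8
cycle 2: issue ADD r2<-Add1 // r0:8,r1:8,r2:Add1,r3:8
cycle 3: issue SUB r1<-Add2 // r0:8,r1:Add2,r2:Add1,r3:8
cycle 4: stall // r0:8,r1:Add2,r2:Add1,r3:8
cycle 5: CDB Add2=0; issue ADD r0<-Add2 // r0:Add2,r1:0,r2:Add1,r3:8
cycle 6: CDB Mul1=64; stall // r0:Add2,r1:0,r2:Add1,r3:8
cycle 7: CDB Add2=16; issue ADD r3<-Add2 // r0:16,r1:0,r2:Add1,r3:Add2

STATUS = TAG Add2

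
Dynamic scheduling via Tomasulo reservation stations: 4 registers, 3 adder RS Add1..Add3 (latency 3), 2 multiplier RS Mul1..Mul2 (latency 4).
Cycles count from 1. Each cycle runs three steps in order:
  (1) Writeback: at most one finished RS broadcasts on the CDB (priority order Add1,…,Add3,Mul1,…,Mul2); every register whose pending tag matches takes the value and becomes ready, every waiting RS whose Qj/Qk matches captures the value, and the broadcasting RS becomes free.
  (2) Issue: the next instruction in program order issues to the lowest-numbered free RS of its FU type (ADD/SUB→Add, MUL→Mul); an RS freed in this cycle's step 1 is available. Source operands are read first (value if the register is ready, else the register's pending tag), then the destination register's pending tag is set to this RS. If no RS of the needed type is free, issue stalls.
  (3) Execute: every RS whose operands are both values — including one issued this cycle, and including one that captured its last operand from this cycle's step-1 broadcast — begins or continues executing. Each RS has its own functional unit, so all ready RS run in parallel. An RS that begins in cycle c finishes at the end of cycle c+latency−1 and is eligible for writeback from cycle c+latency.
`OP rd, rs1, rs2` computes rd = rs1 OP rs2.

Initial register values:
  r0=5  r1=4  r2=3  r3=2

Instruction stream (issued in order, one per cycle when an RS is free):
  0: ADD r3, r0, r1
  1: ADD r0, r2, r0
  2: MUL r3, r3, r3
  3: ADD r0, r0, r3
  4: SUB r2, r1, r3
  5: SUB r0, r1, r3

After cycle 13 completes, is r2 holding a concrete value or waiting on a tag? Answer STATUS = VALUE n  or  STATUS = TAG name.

c1: issue ADD r3<-Add1 | r0:5,r1:4,r2:3,r3:Add1
c2: issue ADD r0<-Add2 | r0:Add2,r1:4,r2:3,r3:Add1
c3: issue MUL r3<-Mul1 | r0:Add2,r1:4,r2:3,r3:Mul1
c4: CDB Add1=9; issue ADD r0<-Add1 | r0:Add1,r1:4,r2:3,r3:Mul1
c5: CDB Add2=8; issue SUB r2<-Add2 | r0:Add1,r1:4,r2:Add2,r3:Mul1
c6: issue SUB r0<-Add3 | r0:Add3,r1:4,r2:Add2,r3:Mul1
c7: - | r0:Add3,r1:4,r2:Add2,r3:Mul1
c8: CDB Mul1=81 | r0:Add3,r1:4,r2:Add2,r3:81
c9: - | r0:Add3,r1:4,r2:Add2,r3:81
c10: - | r0:Add3,r1:4,r2:Add2,r3:81
c11: CDB Add1=89 | r0:Add3,r1:4,r2:Add2,r3:81
c12: CDB Add2=-77 | r0:Add3,r1:4,r2:-77,r3:81
c13: CDB Add3=-77 | r0:-77,r1:4,r2:-77,r3:81

STATUS = VALUE -77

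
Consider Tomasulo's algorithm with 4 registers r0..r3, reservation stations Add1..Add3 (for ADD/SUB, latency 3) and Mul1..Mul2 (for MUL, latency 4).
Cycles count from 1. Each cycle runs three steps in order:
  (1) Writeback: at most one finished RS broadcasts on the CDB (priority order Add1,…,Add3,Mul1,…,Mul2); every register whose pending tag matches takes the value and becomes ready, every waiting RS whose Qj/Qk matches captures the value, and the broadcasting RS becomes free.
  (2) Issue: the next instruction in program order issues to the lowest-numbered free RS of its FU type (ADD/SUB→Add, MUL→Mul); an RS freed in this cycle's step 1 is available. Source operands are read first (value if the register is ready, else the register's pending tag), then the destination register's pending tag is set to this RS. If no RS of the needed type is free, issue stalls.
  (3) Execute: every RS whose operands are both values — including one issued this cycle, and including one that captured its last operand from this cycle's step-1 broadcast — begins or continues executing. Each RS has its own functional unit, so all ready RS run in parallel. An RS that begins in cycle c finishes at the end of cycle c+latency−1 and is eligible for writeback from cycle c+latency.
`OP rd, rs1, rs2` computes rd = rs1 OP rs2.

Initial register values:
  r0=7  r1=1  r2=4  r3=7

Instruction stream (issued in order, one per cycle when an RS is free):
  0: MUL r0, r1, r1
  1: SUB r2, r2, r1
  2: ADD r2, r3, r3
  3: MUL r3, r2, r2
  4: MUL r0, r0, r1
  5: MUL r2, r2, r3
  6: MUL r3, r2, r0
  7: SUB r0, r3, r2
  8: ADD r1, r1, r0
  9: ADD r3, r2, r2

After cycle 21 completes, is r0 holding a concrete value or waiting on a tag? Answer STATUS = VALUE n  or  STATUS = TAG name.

STATUS = VALUE 0

  c1: issue MUL r0<-Mul1  regs: r0:Mul1,r1:1,r2:4,r3:7
  c2: issue SUB r2<-Add1  regs: r0:Mul1,r1:1,r2:Add1,r3:7
  c3: issue ADD r2<-Add2  regs: r0:Mul1,r1:1,r2:Add2,r3:7
  c4: issue MUL r3<-Mul2  regs: r0:Mul1,r1:1,r2:Add2,r3:Mul2
  c5: CDB Add1=3; stall  regs: r0:Mul1,r1:1,r2:Add2,r3:Mul2
  c6: CDB Add2=14; stall  regs: r0:Mul1,r1:1,r2:14,r3:Mul2
  c7: CDB Mul1=1; issue MUL r0<-Mul1  regs: r0:Mul1,r1:1,r2:14,r3:Mul2
  c8: stall  regs: r0:Mul1,r1:1,r2:14,r3:Mul2
  c9: stall  regs: r0:Mul1,r1:1,r2:14,r3:Mul2
  c10: CDB Mul2=196; issue MUL r2<-Mul2  regs: r0:Mul1,r1:1,r2:Mul2,r3:196
  c11: CDB Mul1=1; issue MUL r3<-Mul1  regs: r0:1,r1:1,r2:Mul2,r3:Mul1
  c12: issue SUB r0<-Add1  regs: r0:Add1,r1:1,r2:Mul2,r3:Mul1
  c13: issue ADD r1<-Add2  regs: r0:Add1,r1:Add2,r2:Mul2,r3:Mul1
  c14: CDB Mul2=2744; issue ADD r3<-Add3  regs: r0:Add1,r1:Add2,r2:2744,r3:Add3
  c15: -  regs: r0:Add1,r1:Add2,r2:2744,r3:Add3
  c16: -  regs: r0:Add1,r1:Add2,r2:2744,r3:Add3
  c17: CDB Add3=5488  regs: r0:Add1,r1:Add2,r2:2744,r3:5488
  c18: CDB Mul1=2744  regs: r0:Add1,r1:Add2,r2:2744,r3:5488
  c19: -  regs: r0:Add1,r1:Add2,r2:2744,r3:5488
  c20: -  regs: r0:Add1,r1:Add2,r2:2744,r3:5488
  c21: CDB Add1=0  regs: r0:0,r1:Add2,r2:2744,r3:5488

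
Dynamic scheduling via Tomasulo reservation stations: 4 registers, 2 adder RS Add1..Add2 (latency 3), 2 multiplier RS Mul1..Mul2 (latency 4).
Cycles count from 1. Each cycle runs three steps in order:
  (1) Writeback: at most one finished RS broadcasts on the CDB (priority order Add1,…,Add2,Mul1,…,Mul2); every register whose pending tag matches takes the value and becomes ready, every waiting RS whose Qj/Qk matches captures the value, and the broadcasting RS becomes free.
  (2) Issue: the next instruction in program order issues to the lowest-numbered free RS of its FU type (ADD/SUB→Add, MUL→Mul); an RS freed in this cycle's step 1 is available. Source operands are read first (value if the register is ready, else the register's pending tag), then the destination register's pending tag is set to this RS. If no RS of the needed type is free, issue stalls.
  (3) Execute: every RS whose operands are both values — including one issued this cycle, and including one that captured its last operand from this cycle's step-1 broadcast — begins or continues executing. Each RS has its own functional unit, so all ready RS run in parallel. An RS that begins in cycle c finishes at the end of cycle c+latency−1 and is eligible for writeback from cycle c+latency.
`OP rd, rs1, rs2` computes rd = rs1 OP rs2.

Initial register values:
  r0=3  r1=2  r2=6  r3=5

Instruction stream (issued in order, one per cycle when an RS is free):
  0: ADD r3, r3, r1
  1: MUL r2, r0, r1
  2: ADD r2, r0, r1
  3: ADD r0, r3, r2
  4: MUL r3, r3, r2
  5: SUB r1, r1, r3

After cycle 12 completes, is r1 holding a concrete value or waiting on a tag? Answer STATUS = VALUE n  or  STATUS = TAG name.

cycle 1: issue ADD r3<-Add1 // r0:3,r1:2,r2:6,r3:Add1
cycle 2: issue MUL r2<-Mul1 // r0:3,r1:2,r2:Mul1,r3:Add1
cycle 3: issue ADD r2<-Add2 // r0:3,r1:2,r2:Add2,r3:Add1
cycle 4: CDB Add1=7; issue ADD r0<-Add1 // r0:Add1,r1:2,r2:Add2,r3:7
cycle 5: issue MUL r3<-Mul2 // r0:Add1,r1:2,r2:Add2,r3:Mul2
cycle 6: CDB Add2=5; issue SUB r1<-Add2 // r0:Add1,r1:Add2,r2:5,r3:Mul2
cycle 7: CDB Mul1=6 // r0:Add1,r1:Add2,r2:5,r3:Mul2
cycle 8: - // r0:Add1,r1:Add2,r2:5,r3:Mul2
cycle 9: CDB Add1=12 // r0:12,r1:Add2,r2:5,r3:Mul2
cycle 10: CDB Mul2=35 // r0:12,r1:Add2,r2:5,r3:35
cycle 11: - // r0:12,r1:Add2,r2:5,r3:35
cycle 12: - // r0:12,r1:Add2,r2:5,r3:35

STATUS = TAG Add2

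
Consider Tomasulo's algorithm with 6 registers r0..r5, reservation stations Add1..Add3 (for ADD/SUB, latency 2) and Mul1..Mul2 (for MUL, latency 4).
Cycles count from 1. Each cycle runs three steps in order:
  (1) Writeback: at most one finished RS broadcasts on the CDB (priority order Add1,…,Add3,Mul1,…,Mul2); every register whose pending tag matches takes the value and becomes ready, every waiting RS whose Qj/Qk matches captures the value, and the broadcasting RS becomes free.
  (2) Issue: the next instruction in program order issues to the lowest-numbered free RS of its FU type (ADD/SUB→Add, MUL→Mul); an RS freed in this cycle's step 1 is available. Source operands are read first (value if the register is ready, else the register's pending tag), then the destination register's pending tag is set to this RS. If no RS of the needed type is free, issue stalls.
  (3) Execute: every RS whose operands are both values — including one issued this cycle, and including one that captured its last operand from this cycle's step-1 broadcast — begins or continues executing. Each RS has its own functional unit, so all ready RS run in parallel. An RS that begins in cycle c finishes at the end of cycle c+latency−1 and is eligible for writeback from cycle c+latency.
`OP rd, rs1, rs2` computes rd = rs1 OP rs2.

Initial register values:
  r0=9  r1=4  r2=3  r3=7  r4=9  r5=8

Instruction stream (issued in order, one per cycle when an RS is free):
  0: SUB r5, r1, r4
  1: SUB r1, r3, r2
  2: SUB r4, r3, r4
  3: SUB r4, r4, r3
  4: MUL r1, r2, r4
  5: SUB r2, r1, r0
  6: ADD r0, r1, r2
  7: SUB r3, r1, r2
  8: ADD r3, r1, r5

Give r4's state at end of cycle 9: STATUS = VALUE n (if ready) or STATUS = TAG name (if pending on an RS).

  c1: issue SUB r5<-Add1  regs: r0:9,r1:4,r2:3,r3:7,r4:9,r5:Add1
  c2: issue SUB r1<-Add2  regs: r0:9,r1:Add2,r2:3,r3:7,r4:9,r5:Add1
  c3: CDB Add1=-5; issue SUB r4<-Add1  regs: r0:9,r1:Add2,r2:3,r3:7,r4:Add1,r5:-5
  c4: CDB Add2=4; issue SUB r4<-Add2  regs: r0:9,r1:4,r2:3,r3:7,r4:Add2,r5:-5
  c5: CDB Add1=-2; issue MUL r1<-Mul1  regs: r0:9,r1:Mul1,r2:3,r3:7,r4:Add2,r5:-5
  c6: issue SUB r2<-Add1  regs: r0:9,r1:Mul1,r2:Add1,r3:7,r4:Add2,r5:-5
  c7: CDB Add2=-9; issue ADD r0<-Add2  regs: r0:Add2,r1:Mul1,r2:Add1,r3:7,r4:-9,r5:-5
  c8: issue SUB r3<-Add3  regs: r0:Add2,r1:Mul1,r2:Add1,r3:Add3,r4:-9,r5:-5
  c9: stall  regs: r0:Add2,r1:Mul1,r2:Add1,r3:Add3,r4:-9,r5:-5

STATUS = VALUE -9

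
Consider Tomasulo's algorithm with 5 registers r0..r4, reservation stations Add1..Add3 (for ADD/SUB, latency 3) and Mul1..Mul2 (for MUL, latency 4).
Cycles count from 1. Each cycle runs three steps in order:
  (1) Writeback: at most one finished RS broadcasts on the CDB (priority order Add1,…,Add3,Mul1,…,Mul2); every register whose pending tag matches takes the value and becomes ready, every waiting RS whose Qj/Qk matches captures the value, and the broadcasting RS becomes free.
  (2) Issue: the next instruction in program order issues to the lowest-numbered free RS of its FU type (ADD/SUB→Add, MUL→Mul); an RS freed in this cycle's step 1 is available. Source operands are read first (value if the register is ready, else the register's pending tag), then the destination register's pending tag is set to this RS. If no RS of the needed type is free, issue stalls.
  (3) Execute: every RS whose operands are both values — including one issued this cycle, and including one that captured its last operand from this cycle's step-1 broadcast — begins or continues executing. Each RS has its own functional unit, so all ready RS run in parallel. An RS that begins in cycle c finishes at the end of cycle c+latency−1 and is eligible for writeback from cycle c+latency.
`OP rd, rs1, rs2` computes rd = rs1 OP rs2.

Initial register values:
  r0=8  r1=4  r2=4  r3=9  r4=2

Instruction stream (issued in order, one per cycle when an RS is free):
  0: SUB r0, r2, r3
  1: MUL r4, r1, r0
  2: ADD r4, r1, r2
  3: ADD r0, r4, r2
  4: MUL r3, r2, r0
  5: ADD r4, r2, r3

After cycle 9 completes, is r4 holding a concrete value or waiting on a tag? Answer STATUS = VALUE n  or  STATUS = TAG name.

cycle 1: issue SUB r0<-Add1 // r0:Add1,r1:4,r2:4,r3:9,r4:2
cycle 2: issue MUL r4<-Mul1 // r0:Add1,r1:4,r2:4,r3:9,r4:Mul1
cycle 3: issue ADD r4<-Add2 // r0:Add1,r1:4,r2:4,r3:9,r4:Add2
cycle 4: CDB Add1=-5; issue ADD r0<-Add1 // r0:Add1,r1:4,r2:4,r3:9,r4:Add2
cycle 5: issue MUL r3<-Mul2 // r0:Add1,r1:4,r2:4,r3:Mul2,r4:Add2
cycle 6: CDB Add2=8; issue ADD r4<-Add2 // r0:Add1,r1:4,r2:4,r3:Mul2,r4:Add2
cycle 7: - // r0:Add1,r1:4,r2:4,r3:Mul2,r4:Add2
cycle 8: CDB Mul1=-20 // r0:Add1,r1:4,r2:4,r3:Mul2,r4:Add2
cycle 9: CDB Add1=12 // r0:12,r1:4,r2:4,r3:Mul2,r4:Add2

STATUS = TAG Add2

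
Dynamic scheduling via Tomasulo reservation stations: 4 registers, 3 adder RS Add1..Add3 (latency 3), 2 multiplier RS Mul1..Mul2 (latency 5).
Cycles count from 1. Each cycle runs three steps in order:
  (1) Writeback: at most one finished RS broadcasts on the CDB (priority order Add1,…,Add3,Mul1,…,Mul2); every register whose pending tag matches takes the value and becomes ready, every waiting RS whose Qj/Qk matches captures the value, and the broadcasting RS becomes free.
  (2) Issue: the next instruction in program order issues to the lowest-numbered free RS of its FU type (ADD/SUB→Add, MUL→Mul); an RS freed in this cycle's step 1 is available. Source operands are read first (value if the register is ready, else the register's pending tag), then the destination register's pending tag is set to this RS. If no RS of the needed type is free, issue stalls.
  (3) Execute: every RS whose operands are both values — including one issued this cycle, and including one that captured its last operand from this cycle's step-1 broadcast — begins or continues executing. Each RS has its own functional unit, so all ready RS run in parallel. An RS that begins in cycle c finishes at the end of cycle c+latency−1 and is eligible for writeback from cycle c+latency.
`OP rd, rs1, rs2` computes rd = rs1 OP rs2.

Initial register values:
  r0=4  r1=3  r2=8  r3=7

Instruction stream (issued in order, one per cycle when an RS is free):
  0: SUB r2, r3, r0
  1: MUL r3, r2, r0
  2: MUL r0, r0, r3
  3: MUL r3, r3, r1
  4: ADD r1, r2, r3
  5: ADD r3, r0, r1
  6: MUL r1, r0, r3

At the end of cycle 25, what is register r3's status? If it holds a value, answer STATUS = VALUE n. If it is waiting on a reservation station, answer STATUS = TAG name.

cycle 1: issue SUB r2<-Add1 // r0:4,r1:3,r2:Add1,r3:7
cycle 2: issue MUL r3<-Mul1 // r0:4,r1:3,r2:Add1,r3:Mul1
cycle 3: issue MUL r0<-Mul2 // r0:Mul2,r1:3,r2:Add1,r3:Mul1
cycle 4: CDB Add1=3; stall // r0:Mul2,r1:3,r2:3,r3:Mul1
cycle 5: stall // r0:Mul2,r1:3,r2:3,r3:Mul1
cycle 6: stall // r0:Mul2,r1:3,r2:3,r3:Mul1
cycle 7: stall // r0:Mul2,r1:3,r2:3,r3:Mul1
cycle 8: stall // r0:Mul2,r1:3,r2:3,r3:Mul1
cycle 9: CDB Mul1=12; issue MUL r3<-Mul1 // r0:Mul2,r1:3,r2:3,r3:Mul1
cycle 10: issue ADD r1<-Add1 // r0:Mul2,r1:Add1,r2:3,r3:Mul1
cycle 11: issue ADD r3<-Add2 // r0:Mul2,r1:Add1,r2:3,r3:Add2
cycle 12: stall // r0:Mul2,r1:Add1,r2:3,r3:Add2
cycle 13: stall // r0:Mul2,r1:Add1,r2:3,r3:Add2
cycle 14: CDB Mul1=36; issue MUL r1<-Mul1 // r0:Mul2,r1:Mul1,r2:3,r3:Add2
cycle 15: CDB Mul2=48 // r0:48,r1:Mul1,r2:3,r3:Add2
cycle 16: - // r0:48,r1:Mul1,r2:3,r3:Add2
cycle 17: CDB Add1=39 // r0:48,r1:Mul1,r2:3,r3:Add2
cycle 18: - // r0:48,r1:Mul1,r2:3,r3:Add2
cycle 19: - // r0:48,r1:Mul1,r2:3,r3:Add2
cycle 20: CDB Add2=87 // r0:48,r1:Mul1,r2:3,r3:87
cycle 21: - // r0:48,r1:Mul1,r2:3,r3:87
cycle 22: - // r0:48,r1:Mul1,r2:3,r3:87
cycle 23: - // r0:48,r1:Mul1,r2:3,r3:87
cycle 24: - // r0:48,r1:Mul1,r2:3,r3:87
cycle 25: CDB Mul1=4176 // r0:48,r1:4176,r2:3,r3:87

STATUS = VALUE 87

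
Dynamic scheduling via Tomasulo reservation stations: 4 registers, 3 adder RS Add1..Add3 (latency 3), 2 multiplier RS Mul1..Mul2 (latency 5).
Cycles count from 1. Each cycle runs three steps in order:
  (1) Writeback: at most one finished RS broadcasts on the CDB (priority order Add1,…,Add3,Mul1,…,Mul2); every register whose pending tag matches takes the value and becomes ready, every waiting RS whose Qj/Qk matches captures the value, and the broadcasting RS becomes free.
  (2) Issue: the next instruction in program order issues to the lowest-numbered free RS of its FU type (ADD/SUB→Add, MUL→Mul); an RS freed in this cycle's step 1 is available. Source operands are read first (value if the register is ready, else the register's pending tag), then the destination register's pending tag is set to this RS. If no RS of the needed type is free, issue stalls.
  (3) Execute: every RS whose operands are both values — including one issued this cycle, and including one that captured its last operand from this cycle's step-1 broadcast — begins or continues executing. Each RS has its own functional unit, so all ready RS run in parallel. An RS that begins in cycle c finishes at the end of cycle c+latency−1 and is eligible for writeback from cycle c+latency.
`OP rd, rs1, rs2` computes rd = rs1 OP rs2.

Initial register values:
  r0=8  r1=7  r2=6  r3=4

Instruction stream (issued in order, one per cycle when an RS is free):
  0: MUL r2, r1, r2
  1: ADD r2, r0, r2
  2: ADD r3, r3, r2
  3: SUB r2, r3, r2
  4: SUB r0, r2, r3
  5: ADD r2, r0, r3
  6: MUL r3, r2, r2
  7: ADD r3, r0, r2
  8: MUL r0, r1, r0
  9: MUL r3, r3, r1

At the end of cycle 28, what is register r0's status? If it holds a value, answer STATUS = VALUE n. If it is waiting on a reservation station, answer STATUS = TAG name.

STATUS = VALUE -350

c1: issue MUL r2<-Mul1 | r0:8,r1:7,r2:Mul1,r3:4
c2: issue ADD r2<-Add1 | r0:8,r1:7,r2:Add1,r3:4
c3: issue ADD r3<-Add2 | r0:8,r1:7,r2:Add1,r3:Add2
c4: issue SUB r2<-Add3 | r0:8,r1:7,r2:Add3,r3:Add2
c5: stall | r0:8,r1:7,r2:Add3,r3:Add2
c6: CDB Mul1=42; stall | r0:8,r1:7,r2:Add3,r3:Add2
c7: stall | r0:8,r1:7,r2:Add3,r3:Add2
c8: stall | r0:8,r1:7,r2:Add3,r3:Add2
c9: CDB Add1=50; issue SUB r0<-Add1 | r0:Add1,r1:7,r2:Add3,r3:Add2
c10: stall | r0:Add1,r1:7,r2:Add3,r3:Add2
c11: stall | r0:Add1,r1:7,r2:Add3,r3:Add2
c12: CDB Add2=54; issue ADD r2<-Add2 | r0:Add1,r1:7,r2:Add2,r3:54
c13: issue MUL r3<-Mul1 | r0:Add1,r1:7,r2:Add2,r3:Mul1
c14: stall | r0:Add1,r1:7,r2:Add2,r3:Mul1
c15: CDB Add3=4; issue ADD r3<-Add3 | r0:Add1,r1:7,r2:Add2,r3:Add3
c16: issue MUL r0<-Mul2 | r0:Mul2,r1:7,r2:Add2,r3:Add3
c17: stall | r0:Mul2,r1:7,r2:Add2,r3:Add3
c18: CDB Add1=-50; stall | r0:Mul2,r1:7,r2:Add2,r3:Add3
c19: stall | r0:Mul2,r1:7,r2:Add2,r3:Add3
c20: stall | r0:Mul2,r1:7,r2:Add2,r3:Add3
c21: CDB Add2=4; stall | r0:Mul2,r1:7,r2:4,r3:Add3
c22: stall | r0:Mul2,r1:7,r2:4,r3:Add3
c23: CDB Mul2=-350; issue MUL r3<-Mul2 | r0:-350,r1:7,r2:4,r3:Mul2
c24: CDB Add3=-46 | r0:-350,r1:7,r2:4,r3:Mul2
c25: - | r0:-350,r1:7,r2:4,r3:Mul2
c26: CDB Mul1=16 | r0:-350,r1:7,r2:4,r3:Mul2
c27: - | r0:-350,r1:7,r2:4,r3:Mul2
c28: - | r0:-350,r1:7,r2:4,r3:Mul2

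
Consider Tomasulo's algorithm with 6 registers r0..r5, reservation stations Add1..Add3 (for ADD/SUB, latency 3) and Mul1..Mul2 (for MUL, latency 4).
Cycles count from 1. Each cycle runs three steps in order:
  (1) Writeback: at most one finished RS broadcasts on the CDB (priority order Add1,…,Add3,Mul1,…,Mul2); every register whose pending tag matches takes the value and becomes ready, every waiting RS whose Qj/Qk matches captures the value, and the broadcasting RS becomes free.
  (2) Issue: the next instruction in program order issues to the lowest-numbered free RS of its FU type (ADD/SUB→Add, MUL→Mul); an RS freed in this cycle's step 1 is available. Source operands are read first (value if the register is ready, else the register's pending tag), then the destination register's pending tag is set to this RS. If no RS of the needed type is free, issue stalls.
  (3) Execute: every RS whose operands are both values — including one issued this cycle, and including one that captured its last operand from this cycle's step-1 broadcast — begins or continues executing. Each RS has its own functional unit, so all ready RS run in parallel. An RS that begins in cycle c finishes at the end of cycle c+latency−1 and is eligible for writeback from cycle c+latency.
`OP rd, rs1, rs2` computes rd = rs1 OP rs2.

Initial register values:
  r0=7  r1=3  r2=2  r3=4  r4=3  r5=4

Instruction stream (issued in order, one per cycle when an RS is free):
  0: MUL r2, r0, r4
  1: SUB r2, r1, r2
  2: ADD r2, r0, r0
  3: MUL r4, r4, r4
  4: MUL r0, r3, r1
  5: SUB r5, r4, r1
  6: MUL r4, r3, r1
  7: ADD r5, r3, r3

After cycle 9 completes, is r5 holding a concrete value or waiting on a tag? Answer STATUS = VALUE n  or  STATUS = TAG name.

c1: issue MUL r2<-Mul1 | r0:7,r1:3,r2:Mul1,r3:4,r4:3,r5:4
c2: issue SUB r2<-Add1 | r0:7,r1:3,r2:Add1,r3:4,r4:3,r5:4
c3: issue ADD r2<-Add2 | r0:7,r1:3,r2:Add2,r3:4,r4:3,r5:4
c4: issue MUL r4<-Mul2 | r0:7,r1:3,r2:Add2,r3:4,r4:Mul2,r5:4
c5: CDB Mul1=21; issue MUL r0<-Mul1 | r0:Mul1,r1:3,r2:Add2,r3:4,r4:Mul2,r5:4
c6: CDB Add2=14; issue SUB r5<-Add2 | r0:Mul1,r1:3,r2:14,r3:4,r4:Mul2,r5:Add2
c7: stall | r0:Mul1,r1:3,r2:14,r3:4,r4:Mul2,r5:Add2
c8: CDB Add1=-18; stall | r0:Mul1,r1:3,r2:14,r3:4,r4:Mul2,r5:Add2
c9: CDB Mul1=12; issue MUL r4<-Mul1 | r0:12,r1:3,r2:14,r3:4,r4:Mul1,r5:Add2

STATUS = TAG Add2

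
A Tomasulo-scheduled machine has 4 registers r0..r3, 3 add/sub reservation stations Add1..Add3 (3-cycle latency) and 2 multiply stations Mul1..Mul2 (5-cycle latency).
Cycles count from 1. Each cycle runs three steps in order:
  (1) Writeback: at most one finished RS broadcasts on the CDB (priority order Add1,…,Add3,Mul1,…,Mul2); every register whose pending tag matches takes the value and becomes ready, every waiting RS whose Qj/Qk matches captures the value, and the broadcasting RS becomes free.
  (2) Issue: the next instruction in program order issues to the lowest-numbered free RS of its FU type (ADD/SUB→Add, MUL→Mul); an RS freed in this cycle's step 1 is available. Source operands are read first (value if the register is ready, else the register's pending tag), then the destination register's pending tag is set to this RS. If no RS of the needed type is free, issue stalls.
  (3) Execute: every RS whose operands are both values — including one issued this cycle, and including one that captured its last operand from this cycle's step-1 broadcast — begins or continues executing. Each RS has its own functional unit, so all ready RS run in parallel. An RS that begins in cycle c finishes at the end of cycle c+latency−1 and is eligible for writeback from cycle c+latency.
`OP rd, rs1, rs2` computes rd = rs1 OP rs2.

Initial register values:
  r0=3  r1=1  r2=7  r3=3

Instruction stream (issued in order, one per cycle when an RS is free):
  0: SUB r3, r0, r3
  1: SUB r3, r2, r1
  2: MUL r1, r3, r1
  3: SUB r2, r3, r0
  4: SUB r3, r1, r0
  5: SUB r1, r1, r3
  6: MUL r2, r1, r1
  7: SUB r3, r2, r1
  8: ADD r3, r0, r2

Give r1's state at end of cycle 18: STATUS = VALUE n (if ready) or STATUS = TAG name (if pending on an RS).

STATUS = VALUE 3

cycle 1: issue SUB r3<-Add1 // r0:3,r1:1,r2:7,r3:Add1
cycle 2: issue SUB r3<-Add2 // r0:3,r1:1,r2:7,r3:Add2
cycle 3: issue MUL r1<-Mul1 // r0:3,r1:Mul1,r2:7,r3:Add2
cycle 4: CDB Add1=0; issue SUB r2<-Add1 // r0:3,r1:Mul1,r2:Add1,r3:Add2
cycle 5: CDB Add2=6; issue SUB r3<-Add2 // r0:3,r1:Mul1,r2:Add1,r3:Add2
cycle 6: issue SUB r1<-Add3 // r0:3,r1:Add3,r2:Add1,r3:Add2
cycle 7: issue MUL r2<-Mul2 // r0:3,r1:Add3,r2:Mul2,r3:Add2
cycle 8: CDB Add1=3; issue SUB r3<-Add1 // r0:3,r1:Add3,r2:Mul2,r3:Add1
cycle 9: stall // r0:3,r1:Add3,r2:Mul2,r3:Add1
cycle 10: CDB Mul1=6; stall // r0:3,r1:Add3,r2:Mul2,r3:Add1
cycle 11: stall // r0:3,r1:Add3,r2:Mul2,r3:Add1
cycle 12: stall // r0:3,r1:Add3,r2:Mul2,r3:Add1
cycle 13: CDB Add2=3; issue ADD r3<-Add2 // r0:3,r1:Add3,r2:Mul2,r3:Add2
cycle 14: - // r0:3,r1:Add3,r2:Mul2,r3:Add2
cycle 15: - // r0:3,r1:Add3,r2:Mul2,r3:Add2
cycle 16: CDB Add3=3 // r0:3,r1:3,r2:Mul2,r3:Add2
cycle 17: - // r0:3,r1:3,r2:Mul2,r3:Add2
cycle 18: - // r0:3,r1:3,r2:Mul2,r3:Add2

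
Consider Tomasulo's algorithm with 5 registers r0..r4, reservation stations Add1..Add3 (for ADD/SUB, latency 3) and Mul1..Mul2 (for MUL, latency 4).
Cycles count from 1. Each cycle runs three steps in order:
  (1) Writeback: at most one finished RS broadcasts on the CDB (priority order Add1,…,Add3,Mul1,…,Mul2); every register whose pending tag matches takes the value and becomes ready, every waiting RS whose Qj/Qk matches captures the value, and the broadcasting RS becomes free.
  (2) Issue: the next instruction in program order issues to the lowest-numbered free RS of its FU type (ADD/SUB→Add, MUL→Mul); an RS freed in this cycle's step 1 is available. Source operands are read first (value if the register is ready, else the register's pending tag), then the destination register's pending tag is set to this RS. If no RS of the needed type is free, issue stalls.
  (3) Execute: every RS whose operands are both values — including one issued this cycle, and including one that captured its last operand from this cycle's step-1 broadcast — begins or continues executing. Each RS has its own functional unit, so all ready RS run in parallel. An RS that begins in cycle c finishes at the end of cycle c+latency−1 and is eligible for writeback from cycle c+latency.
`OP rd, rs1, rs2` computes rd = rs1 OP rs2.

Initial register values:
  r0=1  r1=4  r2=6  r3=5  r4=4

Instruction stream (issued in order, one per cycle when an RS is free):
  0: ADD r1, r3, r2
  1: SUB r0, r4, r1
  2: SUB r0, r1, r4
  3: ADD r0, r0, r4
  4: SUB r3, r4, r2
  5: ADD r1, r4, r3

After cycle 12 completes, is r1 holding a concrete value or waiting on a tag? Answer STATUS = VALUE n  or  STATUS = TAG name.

cycle 1: issue ADD r1<-Add1 // r0:1,r1:Add1,r2:6,r3:5,r4:4
cycle 2: issue SUB r0<-Add2 // r0:Add2,r1:Add1,r2:6,r3:5,r4:4
cycle 3: issue SUB r0<-Add3 // r0:Add3,r1:Add1,r2:6,r3:5,r4:4
cycle 4: CDB Add1=11; issue ADD r0<-Add1 // r0:Add1,r1:11,r2:6,r3:5,r4:4
cycle 5: stall // r0:Add1,r1:11,r2:6,r3:5,r4:4
cycle 6: stall // r0:Add1,r1:11,r2:6,r3:5,r4:4
cycle 7: CDB Add2=-7; issue SUB r3<-Add2 // r0:Add1,r1:11,r2:6,r3:Add2,r4:4
cycle 8: CDB Add3=7; issue ADD r1<-Add3 // r0:Add1,r1:Add3,r2:6,r3:Add2,r4:4
cycle 9: - // r0:Add1,r1:Add3,r2:6,r3:Add2,r4:4
cycle 10: CDB Add2=-2 // r0:Add1,r1:Add3,r2:6,r3:-2,r4:4
cycle 11: CDB Add1=11 // r0:11,r1:Add3,r2:6,r3:-2,r4:4
cycle 12: - // r0:11,r1:Add3,r2:6,r3:-2,r4:4

STATUS = TAG Add3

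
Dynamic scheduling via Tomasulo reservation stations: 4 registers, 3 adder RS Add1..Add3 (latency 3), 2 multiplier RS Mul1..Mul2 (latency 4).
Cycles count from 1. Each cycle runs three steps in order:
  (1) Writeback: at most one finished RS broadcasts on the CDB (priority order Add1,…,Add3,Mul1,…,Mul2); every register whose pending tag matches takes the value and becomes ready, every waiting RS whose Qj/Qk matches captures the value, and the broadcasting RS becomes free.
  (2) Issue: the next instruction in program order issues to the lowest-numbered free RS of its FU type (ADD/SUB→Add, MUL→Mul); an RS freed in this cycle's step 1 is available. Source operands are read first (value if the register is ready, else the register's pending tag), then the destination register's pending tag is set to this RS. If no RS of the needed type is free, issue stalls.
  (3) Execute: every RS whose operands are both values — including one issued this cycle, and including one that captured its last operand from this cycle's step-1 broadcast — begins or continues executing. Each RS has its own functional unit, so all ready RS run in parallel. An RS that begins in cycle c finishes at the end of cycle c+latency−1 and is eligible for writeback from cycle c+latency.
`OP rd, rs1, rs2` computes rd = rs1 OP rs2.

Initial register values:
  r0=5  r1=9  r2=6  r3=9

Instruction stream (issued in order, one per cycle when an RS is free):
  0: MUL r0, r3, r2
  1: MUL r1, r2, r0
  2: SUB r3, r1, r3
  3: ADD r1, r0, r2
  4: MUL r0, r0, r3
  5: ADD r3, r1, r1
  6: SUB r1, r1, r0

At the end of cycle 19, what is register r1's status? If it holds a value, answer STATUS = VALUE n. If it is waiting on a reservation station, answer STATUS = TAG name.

STATUS = VALUE -16950

  c1: issue MUL r0<-Mul1  regs: r0:Mul1,r1:9,r2:6,r3:9
  c2: issue MUL r1<-Mul2  regs: r0:Mul1,r1:Mul2,r2:6,r3:9
  c3: issue SUB r3<-Add1  regs: r0:Mul1,r1:Mul2,r2:6,r3:Add1
  c4: issue ADD r1<-Add2  regs: r0:Mul1,r1:Add2,r2:6,r3:Add1
  c5: CDB Mul1=54; issue MUL r0<-Mul1  regs: r0:Mul1,r1:Add2,r2:6,r3:Add1
  c6: issue ADD r3<-Add3  regs: r0:Mul1,r1:Add2,r2:6,r3:Add3
  c7: stall  regs: r0:Mul1,r1:Add2,r2:6,r3:Add3
  c8: CDB Add2=60; issue SUB r1<-Add2  regs: r0:Mul1,r1:Add2,r2:6,r3:Add3
  c9: CDB Mul2=324  regs: r0:Mul1,r1:Add2,r2:6,r3:Add3
  c10: -  regs: r0:Mul1,r1:Add2,r2:6,r3:Add3
  c11: CDB Add3=120  regs: r0:Mul1,r1:Add2,r2:6,r3:120
  c12: CDB Add1=315  regs: r0:Mul1,r1:Add2,r2:6,r3:120
  c13: -  regs: r0:Mul1,r1:Add2,r2:6,r3:120
  c14: -  regs: r0:Mul1,r1:Add2,r2:6,r3:120
  c15: -  regs: r0:Mul1,r1:Add2,r2:6,r3:120
  c16: CDB Mul1=17010  regs: r0:17010,r1:Add2,r2:6,r3:120
  c17: -  regs: r0:17010,r1:Add2,r2:6,r3:120
  c18: -  regs: r0:17010,r1:Add2,r2:6,r3:120
  c19: CDB Add2=-16950  regs: r0:17010,r1:-16950,r2:6,r3:120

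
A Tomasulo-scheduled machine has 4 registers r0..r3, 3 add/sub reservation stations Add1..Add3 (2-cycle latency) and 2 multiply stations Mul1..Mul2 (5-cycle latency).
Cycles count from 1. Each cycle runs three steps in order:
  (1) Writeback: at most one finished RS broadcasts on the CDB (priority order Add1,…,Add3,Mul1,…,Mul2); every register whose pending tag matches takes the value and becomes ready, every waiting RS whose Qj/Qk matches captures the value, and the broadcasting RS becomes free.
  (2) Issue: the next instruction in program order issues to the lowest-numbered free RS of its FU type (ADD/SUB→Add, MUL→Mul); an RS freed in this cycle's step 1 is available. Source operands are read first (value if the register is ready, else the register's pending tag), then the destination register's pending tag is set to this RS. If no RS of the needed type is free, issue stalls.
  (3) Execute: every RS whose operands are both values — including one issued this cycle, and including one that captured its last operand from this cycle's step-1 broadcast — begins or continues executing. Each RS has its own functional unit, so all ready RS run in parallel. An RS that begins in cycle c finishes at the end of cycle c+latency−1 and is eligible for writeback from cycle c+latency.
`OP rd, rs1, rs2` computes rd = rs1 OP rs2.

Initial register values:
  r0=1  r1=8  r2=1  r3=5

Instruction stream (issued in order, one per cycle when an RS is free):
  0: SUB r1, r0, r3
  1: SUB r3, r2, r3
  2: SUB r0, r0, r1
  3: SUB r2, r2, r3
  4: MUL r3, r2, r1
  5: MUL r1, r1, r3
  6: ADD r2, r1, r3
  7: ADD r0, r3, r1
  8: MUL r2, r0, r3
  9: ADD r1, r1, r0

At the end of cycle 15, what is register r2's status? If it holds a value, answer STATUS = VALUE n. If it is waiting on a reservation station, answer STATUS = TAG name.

cycle 1: issue SUB r1<-Add1 // r0:1,r1:Add1,r2:1,r3:5
cycle 2: issue SUB r3<-Add2 // r0:1,r1:Add1,r2:1,r3:Add2
cycle 3: CDB Add1=-4; issue SUB r0<-Add1 // r0:Add1,r1:-4,r2:1,r3:Add2
cycle 4: CDB Add2=-4; issue SUB r2<-Add2 // r0:Add1,r1:-4,r2:Add2,r3:-4
cycle 5: CDB Add1=5; issue MUL r3<-Mul1 // r0:5,r1:-4,r2:Add2,r3:Mul1
cycle 6: CDB Add2=5; issue MUL r1<-Mul2 // r0:5,r1:Mul2,r2:5,r3:Mul1
cycle 7: issue ADD r2<-Add1 // r0:5,r1:Mul2,r2:Add1,r3:Mul1
cycle 8: issue ADD r0<-Add2 // r0:Add2,r1:Mul2,r2:Add1,r3:Mul1
cycle 9: stall // r0:Add2,r1:Mul2,r2:Add1,r3:Mul1
cycle 10: stall // r0:Add2,r1:Mul2,r2:Add1,r3:Mul1
cycle 11: CDB Mul1=-20; issue MUL r2<-Mul1 // r0:Add2,r1:Mul2,r2:Mul1,r3:-20
cycle 12: issue ADD r1<-Add3 // r0:Add2,r1:Add3,r2:Mul1,r3:-20
cycle 13: - // r0:Add2,r1:Add3,r2:Mul1,r3:-20
cycle 14: - // r0:Add2,r1:Add3,r2:Mul1,r3:-20
cycle 15: - // r0:Add2,r1:Add3,r2:Mul1,r3:-20

STATUS = TAG Mul1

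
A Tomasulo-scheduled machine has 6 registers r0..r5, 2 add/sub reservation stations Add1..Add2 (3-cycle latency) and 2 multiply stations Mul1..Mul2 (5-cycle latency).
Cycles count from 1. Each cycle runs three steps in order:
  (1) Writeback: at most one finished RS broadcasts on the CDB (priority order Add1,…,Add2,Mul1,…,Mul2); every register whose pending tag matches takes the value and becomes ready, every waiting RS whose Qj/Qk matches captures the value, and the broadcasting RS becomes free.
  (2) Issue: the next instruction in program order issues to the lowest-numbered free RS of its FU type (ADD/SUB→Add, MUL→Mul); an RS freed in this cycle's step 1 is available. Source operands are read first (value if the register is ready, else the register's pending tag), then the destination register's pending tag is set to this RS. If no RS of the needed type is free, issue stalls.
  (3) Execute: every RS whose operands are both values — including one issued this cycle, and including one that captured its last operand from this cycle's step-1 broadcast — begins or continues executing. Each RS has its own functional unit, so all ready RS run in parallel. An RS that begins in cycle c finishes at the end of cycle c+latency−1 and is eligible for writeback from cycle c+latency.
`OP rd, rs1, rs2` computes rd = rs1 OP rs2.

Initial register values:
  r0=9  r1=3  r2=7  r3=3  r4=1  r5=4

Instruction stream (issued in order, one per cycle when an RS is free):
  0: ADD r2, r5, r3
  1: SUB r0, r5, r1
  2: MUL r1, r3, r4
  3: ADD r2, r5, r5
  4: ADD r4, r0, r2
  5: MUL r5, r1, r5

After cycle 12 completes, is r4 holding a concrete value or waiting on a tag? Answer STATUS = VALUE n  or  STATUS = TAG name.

STATUS = VALUE 9

c1: issue ADD r2<-Add1 | r0:9,r1:3,r2:Add1,r3:3,r4:1,r5:4
c2: issue SUB r0<-Add2 | r0:Add2,r1:3,r2:Add1,r3:3,r4:1,r5:4
c3: issue MUL r1<-Mul1 | r0:Add2,r1:Mul1,r2:Add1,r3:3,r4:1,r5:4
c4: CDB Add1=7; issue ADD r2<-Add1 | r0:Add2,r1:Mul1,r2:Add1,r3:3,r4:1,r5:4
c5: CDB Add2=1; issue ADD r4<-Add2 | r0:1,r1:Mul1,r2:Add1,r3:3,r4:Add2,r5:4
c6: issue MUL r5<-Mul2 | r0:1,r1:Mul1,r2:Add1,r3:3,r4:Add2,r5:Mul2
c7: CDB Add1=8 | r0:1,r1:Mul1,r2:8,r3:3,r4:Add2,r5:Mul2
c8: CDB Mul1=3 | r0:1,r1:3,r2:8,r3:3,r4:Add2,r5:Mul2
c9: - | r0:1,r1:3,r2:8,r3:3,r4:Add2,r5:Mul2
c10: CDB Add2=9 | r0:1,r1:3,r2:8,r3:3,r4:9,r5:Mul2
c11: - | r0:1,r1:3,r2:8,r3:3,r4:9,r5:Mul2
c12: - | r0:1,r1:3,r2:8,r3:3,r4:9,r5:Mul2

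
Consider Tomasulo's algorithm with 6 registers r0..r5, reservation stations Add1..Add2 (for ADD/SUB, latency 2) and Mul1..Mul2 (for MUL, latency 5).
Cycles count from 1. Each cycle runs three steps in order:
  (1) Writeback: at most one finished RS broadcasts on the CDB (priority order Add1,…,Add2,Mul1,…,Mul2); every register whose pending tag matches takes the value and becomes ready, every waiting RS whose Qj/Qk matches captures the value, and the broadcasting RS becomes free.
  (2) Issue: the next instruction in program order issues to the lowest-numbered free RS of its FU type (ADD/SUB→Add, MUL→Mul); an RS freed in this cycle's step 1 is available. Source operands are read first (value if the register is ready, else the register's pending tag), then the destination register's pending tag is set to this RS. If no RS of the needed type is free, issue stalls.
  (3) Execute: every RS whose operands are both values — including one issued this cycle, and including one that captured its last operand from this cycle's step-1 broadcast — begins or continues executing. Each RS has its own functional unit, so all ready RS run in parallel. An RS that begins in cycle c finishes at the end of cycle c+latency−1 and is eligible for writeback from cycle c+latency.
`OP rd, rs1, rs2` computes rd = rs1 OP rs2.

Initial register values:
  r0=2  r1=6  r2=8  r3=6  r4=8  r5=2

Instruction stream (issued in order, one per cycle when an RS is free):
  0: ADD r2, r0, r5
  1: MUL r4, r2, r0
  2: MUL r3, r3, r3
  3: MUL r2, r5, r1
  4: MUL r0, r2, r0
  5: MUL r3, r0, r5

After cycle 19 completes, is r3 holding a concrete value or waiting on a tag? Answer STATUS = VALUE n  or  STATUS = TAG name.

STATUS = TAG Mul1

c1: issue ADD r2<-Add1 | r0:2,r1:6,r2:Add1,r3:6,r4:8,r5:2
c2: issue MUL r4<-Mul1 | r0:2,r1:6,r2:Add1,r3:6,r4:Mul1,r5:2
c3: CDB Add1=4; issue MUL r3<-Mul2 | r0:2,r1:6,r2:4,r3:Mul2,r4:Mul1,r5:2
c4: stall | r0:2,r1:6,r2:4,r3:Mul2,r4:Mul1,r5:2
c5: stall | r0:2,r1:6,r2:4,r3:Mul2,r4:Mul1,r5:2
c6: stall | r0:2,r1:6,r2:4,r3:Mul2,r4:Mul1,r5:2
c7: stall | r0:2,r1:6,r2:4,r3:Mul2,r4:Mul1,r5:2
c8: CDB Mul1=8; issue MUL r2<-Mul1 | r0:2,r1:6,r2:Mul1,r3:Mul2,r4:8,r5:2
c9: CDB Mul2=36; issue MUL r0<-Mul2 | r0:Mul2,r1:6,r2:Mul1,r3:36,r4:8,r5:2
c10: stall | r0:Mul2,r1:6,r2:Mul1,r3:36,r4:8,r5:2
c11: stall | r0:Mul2,r1:6,r2:Mul1,r3:36,r4:8,r5:2
c12: stall | r0:Mul2,r1:6,r2:Mul1,r3:36,r4:8,r5:2
c13: CDB Mul1=12; issue MUL r3<-Mul1 | r0:Mul2,r1:6,r2:12,r3:Mul1,r4:8,r5:2
c14: - | r0:Mul2,r1:6,r2:12,r3:Mul1,r4:8,r5:2
c15: - | r0:Mul2,r1:6,r2:12,r3:Mul1,r4:8,r5:2
c16: - | r0:Mul2,r1:6,r2:12,r3:Mul1,r4:8,r5:2
c17: - | r0:Mul2,r1:6,r2:12,r3:Mul1,r4:8,r5:2
c18: CDB Mul2=24 | r0:24,r1:6,r2:12,r3:Mul1,r4:8,r5:2
c19: - | r0:24,r1:6,r2:12,r3:Mul1,r4:8,r5:2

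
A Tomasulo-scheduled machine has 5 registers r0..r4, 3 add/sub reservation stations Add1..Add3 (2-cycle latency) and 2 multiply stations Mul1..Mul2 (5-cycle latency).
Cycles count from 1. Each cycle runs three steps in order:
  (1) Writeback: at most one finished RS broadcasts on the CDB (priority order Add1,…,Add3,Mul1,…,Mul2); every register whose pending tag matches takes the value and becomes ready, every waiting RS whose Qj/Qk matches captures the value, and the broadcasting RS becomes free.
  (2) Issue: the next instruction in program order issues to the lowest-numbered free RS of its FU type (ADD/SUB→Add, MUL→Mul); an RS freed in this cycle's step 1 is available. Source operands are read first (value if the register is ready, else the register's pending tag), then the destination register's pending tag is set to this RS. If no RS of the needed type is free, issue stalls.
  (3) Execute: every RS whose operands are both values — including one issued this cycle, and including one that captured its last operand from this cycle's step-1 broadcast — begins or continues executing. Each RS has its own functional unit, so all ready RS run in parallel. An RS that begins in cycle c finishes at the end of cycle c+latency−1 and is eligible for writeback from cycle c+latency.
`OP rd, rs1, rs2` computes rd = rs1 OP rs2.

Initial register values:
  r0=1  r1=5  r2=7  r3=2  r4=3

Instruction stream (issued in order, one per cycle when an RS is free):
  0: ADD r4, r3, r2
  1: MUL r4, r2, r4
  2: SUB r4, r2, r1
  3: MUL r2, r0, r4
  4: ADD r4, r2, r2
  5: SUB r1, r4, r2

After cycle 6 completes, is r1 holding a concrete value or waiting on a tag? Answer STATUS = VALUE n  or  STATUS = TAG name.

STATUS = TAG Add2

c1: issue ADD r4<-Add1 | r0:1,r1:5,r2:7,r3:2,r4:Add1
c2: issue MUL r4<-Mul1 | r0:1,r1:5,r2:7,r3:2,r4:Mul1
c3: CDB Add1=9; issue SUB r4<-Add1 | r0:1,r1:5,r2:7,r3:2,r4:Add1
c4: issue MUL r2<-Mul2 | r0:1,r1:5,r2:Mul2,r3:2,r4:Add1
c5: CDB Add1=2; issue ADD r4<-Add1 | r0:1,r1:5,r2:Mul2,r3:2,r4:Add1
c6: issue SUB r1<-Add2 | r0:1,r1:Add2,r2:Mul2,r3:2,r4:Add1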